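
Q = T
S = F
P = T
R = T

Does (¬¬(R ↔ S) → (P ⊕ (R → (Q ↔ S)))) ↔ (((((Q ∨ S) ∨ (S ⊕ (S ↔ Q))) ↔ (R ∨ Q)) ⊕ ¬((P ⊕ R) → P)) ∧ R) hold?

T

R ↔ S = T ↔ F = F
¬(R ↔ S) = ¬F = T
¬¬(R ↔ S) = ¬T = F
Q ↔ S = T ↔ F = F
R → (Q ↔ S) = T → F = F
P ⊕ (R → (Q ↔ S)) = T ⊕ F = T
¬¬(R ↔ S) → (P ⊕ (R → (Q ↔ S))) = F → T = T
Q ∨ S = T ∨ F = T
S ↔ Q = F ↔ T = F
S ⊕ (S ↔ Q) = F ⊕ F = F
(Q ∨ S) ∨ (S ⊕ (S ↔ Q)) = T ∨ F = T
R ∨ Q = T ∨ T = T
((Q ∨ S) ∨ (S ⊕ (S ↔ Q))) ↔ (R ∨ Q) = T ↔ T = T
P ⊕ R = T ⊕ T = F
(P ⊕ R) → P = F → T = T
¬((P ⊕ R) → P) = ¬T = F
(((Q ∨ S) ∨ (S ⊕ (S ↔ Q))) ↔ (R ∨ Q)) ⊕ ¬((P ⊕ R) → P) = T ⊕ F = T
((((Q ∨ S) ∨ (S ⊕ (S ↔ Q))) ↔ (R ∨ Q)) ⊕ ¬((P ⊕ R) → P)) ∧ R = T ∧ T = T
(¬¬(R ↔ S) → (P ⊕ (R → (Q ↔ S)))) ↔ (((((Q ∨ S) ∨ (S ⊕ (S ↔ Q))) ↔ (R ∨ Q)) ⊕ ¬((P ⊕ R) → P)) ∧ R) = T ↔ T = T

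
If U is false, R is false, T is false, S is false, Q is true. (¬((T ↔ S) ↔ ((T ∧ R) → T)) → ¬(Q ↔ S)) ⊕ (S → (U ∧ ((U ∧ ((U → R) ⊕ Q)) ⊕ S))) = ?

T ↔ S = False ↔ False = True
T ∧ R = False ∧ False = False
(T ∧ R) → T = False → False = True
(T ↔ S) ↔ ((T ∧ R) → T) = True ↔ True = True
¬((T ↔ S) ↔ ((T ∧ R) → T)) = ¬True = False
Q ↔ S = True ↔ False = False
¬(Q ↔ S) = ¬False = True
¬((T ↔ S) ↔ ((T ∧ R) → T)) → ¬(Q ↔ S) = False → True = True
U → R = False → False = True
(U → R) ⊕ Q = True ⊕ True = False
U ∧ ((U → R) ⊕ Q) = False ∧ False = False
(U ∧ ((U → R) ⊕ Q)) ⊕ S = False ⊕ False = False
U ∧ ((U ∧ ((U → R) ⊕ Q)) ⊕ S) = False ∧ False = False
S → (U ∧ ((U ∧ ((U → R) ⊕ Q)) ⊕ S)) = False → False = True
(¬((T ↔ S) ↔ ((T ∧ R) → T)) → ¬(Q ↔ S)) ⊕ (S → (U ∧ ((U ∧ ((U → R) ⊕ Q)) ⊕ S))) = True ⊕ True = False

False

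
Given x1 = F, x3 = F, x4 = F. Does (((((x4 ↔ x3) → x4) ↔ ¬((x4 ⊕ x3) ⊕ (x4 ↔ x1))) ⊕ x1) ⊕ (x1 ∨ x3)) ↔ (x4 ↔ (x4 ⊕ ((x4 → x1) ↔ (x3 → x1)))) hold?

F

x4 ↔ x3 = F ↔ F = T
(x4 ↔ x3) → x4 = T → F = F
x4 ⊕ x3 = F ⊕ F = F
x4 ↔ x1 = F ↔ F = T
(x4 ⊕ x3) ⊕ (x4 ↔ x1) = F ⊕ T = T
¬((x4 ⊕ x3) ⊕ (x4 ↔ x1)) = ¬T = F
((x4 ↔ x3) → x4) ↔ ¬((x4 ⊕ x3) ⊕ (x4 ↔ x1)) = F ↔ F = T
(((x4 ↔ x3) → x4) ↔ ¬((x4 ⊕ x3) ⊕ (x4 ↔ x1))) ⊕ x1 = T ⊕ F = T
x1 ∨ x3 = F ∨ F = F
((((x4 ↔ x3) → x4) ↔ ¬((x4 ⊕ x3) ⊕ (x4 ↔ x1))) ⊕ x1) ⊕ (x1 ∨ x3) = T ⊕ F = T
x4 → x1 = F → F = T
x3 → x1 = F → F = T
(x4 → x1) ↔ (x3 → x1) = T ↔ T = T
x4 ⊕ ((x4 → x1) ↔ (x3 → x1)) = F ⊕ T = T
x4 ↔ (x4 ⊕ ((x4 → x1) ↔ (x3 → x1))) = F ↔ T = F
(((((x4 ↔ x3) → x4) ↔ ¬((x4 ⊕ x3) ⊕ (x4 ↔ x1))) ⊕ x1) ⊕ (x1 ∨ x3)) ↔ (x4 ↔ (x4 ⊕ ((x4 → x1) ↔ (x3 → x1)))) = T ↔ F = F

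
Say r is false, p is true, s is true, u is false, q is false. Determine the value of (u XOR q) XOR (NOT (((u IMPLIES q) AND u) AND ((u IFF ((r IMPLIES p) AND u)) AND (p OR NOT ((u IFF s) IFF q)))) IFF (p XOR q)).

T

u XOR q = F XOR F = F
u IMPLIES q = F IMPLIES F = T
(u IMPLIES q) AND u = T AND F = F
r IMPLIES p = F IMPLIES T = T
(r IMPLIES p) AND u = T AND F = F
u IFF ((r IMPLIES p) AND u) = F IFF F = T
u IFF s = F IFF T = F
(u IFF s) IFF q = F IFF F = T
NOT ((u IFF s) IFF q) = NOT T = F
p OR NOT ((u IFF s) IFF q) = T OR F = T
(u IFF ((r IMPLIES p) AND u)) AND (p OR NOT ((u IFF s) IFF q)) = T AND T = T
((u IMPLIES q) AND u) AND ((u IFF ((r IMPLIES p) AND u)) AND (p OR NOT ((u IFF s) IFF q))) = F AND T = F
NOT (((u IMPLIES q) AND u) AND ((u IFF ((r IMPLIES p) AND u)) AND (p OR NOT ((u IFF s) IFF q)))) = NOT F = T
p XOR q = T XOR F = T
NOT (((u IMPLIES q) AND u) AND ((u IFF ((r IMPLIES p) AND u)) AND (p OR NOT ((u IFF s) IFF q)))) IFF (p XOR q) = T IFF T = T
(u XOR q) XOR (NOT (((u IMPLIES q) AND u) AND ((u IFF ((r IMPLIES p) AND u)) AND (p OR NOT ((u IFF s) IFF q)))) IFF (p XOR q)) = F XOR T = T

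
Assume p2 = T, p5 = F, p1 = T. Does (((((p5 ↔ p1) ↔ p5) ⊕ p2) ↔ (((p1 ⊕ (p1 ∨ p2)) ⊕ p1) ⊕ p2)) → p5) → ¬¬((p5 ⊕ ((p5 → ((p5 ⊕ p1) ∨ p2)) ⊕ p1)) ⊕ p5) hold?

Substituting p2=T, p5=F, p1=T:
p5 ↔ p1 = F ↔ T = F
(p5 ↔ p1) ↔ p5 = F ↔ F = T
((p5 ↔ p1) ↔ p5) ⊕ p2 = T ⊕ T = F
p1 ∨ p2 = T ∨ T = T
p1 ⊕ (p1 ∨ p2) = T ⊕ T = F
(p1 ⊕ (p1 ∨ p2)) ⊕ p1 = F ⊕ T = T
((p1 ⊕ (p1 ∨ p2)) ⊕ p1) ⊕ p2 = T ⊕ T = F
(((p5 ↔ p1) ↔ p5) ⊕ p2) ↔ (((p1 ⊕ (p1 ∨ p2)) ⊕ p1) ⊕ p2) = F ↔ F = T
((((p5 ↔ p1) ↔ p5) ⊕ p2) ↔ (((p1 ⊕ (p1 ∨ p2)) ⊕ p1) ⊕ p2)) → p5 = T → F = F
p5 ⊕ p1 = F ⊕ T = T
(p5 ⊕ p1) ∨ p2 = T ∨ T = T
p5 → ((p5 ⊕ p1) ∨ p2) = F → T = T
(p5 → ((p5 ⊕ p1) ∨ p2)) ⊕ p1 = T ⊕ T = F
p5 ⊕ ((p5 → ((p5 ⊕ p1) ∨ p2)) ⊕ p1) = F ⊕ F = F
(p5 ⊕ ((p5 → ((p5 ⊕ p1) ∨ p2)) ⊕ p1)) ⊕ p5 = F ⊕ F = F
¬((p5 ⊕ ((p5 → ((p5 ⊕ p1) ∨ p2)) ⊕ p1)) ⊕ p5) = ¬F = T
¬¬((p5 ⊕ ((p5 → ((p5 ⊕ p1) ∨ p2)) ⊕ p1)) ⊕ p5) = ¬T = F
(((((p5 ↔ p1) ↔ p5) ⊕ p2) ↔ (((p1 ⊕ (p1 ∨ p2)) ⊕ p1) ⊕ p2)) → p5) → ¬¬((p5 ⊕ ((p5 → ((p5 ⊕ p1) ∨ p2)) ⊕ p1)) ⊕ p5) = F → F = T

T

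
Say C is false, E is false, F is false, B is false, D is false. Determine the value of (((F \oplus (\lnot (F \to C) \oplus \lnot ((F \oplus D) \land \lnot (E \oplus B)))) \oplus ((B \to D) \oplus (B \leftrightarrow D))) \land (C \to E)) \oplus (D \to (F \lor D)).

\text{False}

F \to C = \text{False} \to \text{False} = \text{True}
\lnot (F \to C) = \lnot \text{True} = \text{False}
F \oplus D = \text{False} \oplus \text{False} = \text{False}
E \oplus B = \text{False} \oplus \text{False} = \text{False}
\lnot (E \oplus B) = \lnot \text{False} = \text{True}
(F \oplus D) \land \lnot (E \oplus B) = \text{False} \land \text{True} = \text{False}
\lnot ((F \oplus D) \land \lnot (E \oplus B)) = \lnot \text{False} = \text{True}
\lnot (F \to C) \oplus \lnot ((F \oplus D) \land \lnot (E \oplus B)) = \text{False} \oplus \text{True} = \text{True}
F \oplus (\lnot (F \to C) \oplus \lnot ((F \oplus D) \land \lnot (E \oplus B))) = \text{False} \oplus \text{True} = \text{True}
B \to D = \text{False} \to \text{False} = \text{True}
B \leftrightarrow D = \text{False} \leftrightarrow \text{False} = \text{True}
(B \to D) \oplus (B \leftrightarrow D) = \text{True} \oplus \text{True} = \text{False}
(F \oplus (\lnot (F \to C) \oplus \lnot ((F \oplus D) \land \lnot (E \oplus B)))) \oplus ((B \to D) \oplus (B \leftrightarrow D)) = \text{True} \oplus \text{False} = \text{True}
C \to E = \text{False} \to \text{False} = \text{True}
((F \oplus (\lnot (F \to C) \oplus \lnot ((F \oplus D) \land \lnot (E \oplus B)))) \oplus ((B \to D) \oplus (B \leftrightarrow D))) \land (C \to E) = \text{True} \land \text{True} = \text{True}
F \lor D = \text{False} \lor \text{False} = \text{False}
D \to (F \lor D) = \text{False} \to \text{False} = \text{True}
(((F \oplus (\lnot (F \to C) \oplus \lnot ((F \oplus D) \land \lnot (E \oplus B)))) \oplus ((B \to D) \oplus (B \leftrightarrow D))) \land (C \to E)) \oplus (D \to (F \lor D)) = \text{True} \oplus \text{True} = \text{False}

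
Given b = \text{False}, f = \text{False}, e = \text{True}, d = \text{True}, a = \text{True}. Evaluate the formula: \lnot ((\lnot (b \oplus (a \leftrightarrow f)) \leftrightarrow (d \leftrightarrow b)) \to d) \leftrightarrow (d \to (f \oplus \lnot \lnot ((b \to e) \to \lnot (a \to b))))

Substituting b=\text{False}, f=\text{False}, e=\text{True}, d=\text{True}, a=\text{True}:
a \leftrightarrow f = \text{True} \leftrightarrow \text{False} = \text{False}
b \oplus (a \leftrightarrow f) = \text{False} \oplus \text{False} = \text{False}
\lnot (b \oplus (a \leftrightarrow f)) = \lnot \text{False} = \text{True}
d \leftrightarrow b = \text{True} \leftrightarrow \text{False} = \text{False}
\lnot (b \oplus (a \leftrightarrow f)) \leftrightarrow (d \leftrightarrow b) = \text{True} \leftrightarrow \text{False} = \text{False}
(\lnot (b \oplus (a \leftrightarrow f)) \leftrightarrow (d \leftrightarrow b)) \to d = \text{False} \to \text{True} = \text{True}
\lnot ((\lnot (b \oplus (a \leftrightarrow f)) \leftrightarrow (d \leftrightarrow b)) \to d) = \lnot \text{True} = \text{False}
b \to e = \text{False} \to \text{True} = \text{True}
a \to b = \text{True} \to \text{False} = \text{False}
\lnot (a \to b) = \lnot \text{False} = \text{True}
(b \to e) \to \lnot (a \to b) = \text{True} \to \text{True} = \text{True}
\lnot ((b \to e) \to \lnot (a \to b)) = \lnot \text{True} = \text{False}
\lnot \lnot ((b \to e) \to \lnot (a \to b)) = \lnot \text{False} = \text{True}
f \oplus \lnot \lnot ((b \to e) \to \lnot (a \to b)) = \text{False} \oplus \text{True} = \text{True}
d \to (f \oplus \lnot \lnot ((b \to e) \to \lnot (a \to b))) = \text{True} \to \text{True} = \text{True}
\lnot ((\lnot (b \oplus (a \leftrightarrow f)) \leftrightarrow (d \leftrightarrow b)) \to d) \leftrightarrow (d \to (f \oplus \lnot \lnot ((b \to e) \to \lnot (a \to b)))) = \text{False} \leftrightarrow \text{True} = \text{False}

\text{False}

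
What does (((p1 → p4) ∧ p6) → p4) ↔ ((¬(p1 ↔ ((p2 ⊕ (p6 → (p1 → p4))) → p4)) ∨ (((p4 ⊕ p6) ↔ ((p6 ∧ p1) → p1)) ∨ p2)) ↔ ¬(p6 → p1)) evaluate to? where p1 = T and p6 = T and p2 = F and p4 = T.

p1 → p4 = T → T = T
(p1 → p4) ∧ p6 = T ∧ T = T
((p1 → p4) ∧ p6) → p4 = T → T = T
p1 → p4 = T → T = T
p6 → (p1 → p4) = T → T = T
p2 ⊕ (p6 → (p1 → p4)) = F ⊕ T = T
(p2 ⊕ (p6 → (p1 → p4))) → p4 = T → T = T
p1 ↔ ((p2 ⊕ (p6 → (p1 → p4))) → p4) = T ↔ T = T
¬(p1 ↔ ((p2 ⊕ (p6 → (p1 → p4))) → p4)) = ¬T = F
p4 ⊕ p6 = T ⊕ T = F
p6 ∧ p1 = T ∧ T = T
(p6 ∧ p1) → p1 = T → T = T
(p4 ⊕ p6) ↔ ((p6 ∧ p1) → p1) = F ↔ T = F
((p4 ⊕ p6) ↔ ((p6 ∧ p1) → p1)) ∨ p2 = F ∨ F = F
¬(p1 ↔ ((p2 ⊕ (p6 → (p1 → p4))) → p4)) ∨ (((p4 ⊕ p6) ↔ ((p6 ∧ p1) → p1)) ∨ p2) = F ∨ F = F
p6 → p1 = T → T = T
¬(p6 → p1) = ¬T = F
(¬(p1 ↔ ((p2 ⊕ (p6 → (p1 → p4))) → p4)) ∨ (((p4 ⊕ p6) ↔ ((p6 ∧ p1) → p1)) ∨ p2)) ↔ ¬(p6 → p1) = F ↔ F = T
(((p1 → p4) ∧ p6) → p4) ↔ ((¬(p1 ↔ ((p2 ⊕ (p6 → (p1 → p4))) → p4)) ∨ (((p4 ⊕ p6) ↔ ((p6 ∧ p1) → p1)) ∨ p2)) ↔ ¬(p6 → p1)) = T ↔ T = T

T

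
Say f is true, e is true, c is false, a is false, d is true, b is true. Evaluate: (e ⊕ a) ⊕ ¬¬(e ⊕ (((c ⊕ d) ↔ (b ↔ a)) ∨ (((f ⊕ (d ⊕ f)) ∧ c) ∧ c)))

False

e ⊕ a = True ⊕ False = True
c ⊕ d = False ⊕ True = True
b ↔ a = True ↔ False = False
(c ⊕ d) ↔ (b ↔ a) = True ↔ False = False
d ⊕ f = True ⊕ True = False
f ⊕ (d ⊕ f) = True ⊕ False = True
(f ⊕ (d ⊕ f)) ∧ c = True ∧ False = False
((f ⊕ (d ⊕ f)) ∧ c) ∧ c = False ∧ False = False
((c ⊕ d) ↔ (b ↔ a)) ∨ (((f ⊕ (d ⊕ f)) ∧ c) ∧ c) = False ∨ False = False
e ⊕ (((c ⊕ d) ↔ (b ↔ a)) ∨ (((f ⊕ (d ⊕ f)) ∧ c) ∧ c)) = True ⊕ False = True
¬(e ⊕ (((c ⊕ d) ↔ (b ↔ a)) ∨ (((f ⊕ (d ⊕ f)) ∧ c) ∧ c))) = ¬True = False
¬¬(e ⊕ (((c ⊕ d) ↔ (b ↔ a)) ∨ (((f ⊕ (d ⊕ f)) ∧ c) ∧ c))) = ¬False = True
(e ⊕ a) ⊕ ¬¬(e ⊕ (((c ⊕ d) ↔ (b ↔ a)) ∨ (((f ⊕ (d ⊕ f)) ∧ c) ∧ c))) = True ⊕ True = False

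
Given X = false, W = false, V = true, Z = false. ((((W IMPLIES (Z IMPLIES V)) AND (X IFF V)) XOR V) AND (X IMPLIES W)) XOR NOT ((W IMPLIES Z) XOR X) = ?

true

Substituting X=false, W=false, V=true, Z=false:
Z IMPLIES V = false IMPLIES true = true
W IMPLIES (Z IMPLIES V) = false IMPLIES true = true
X IFF V = false IFF true = false
(W IMPLIES (Z IMPLIES V)) AND (X IFF V) = true AND false = false
((W IMPLIES (Z IMPLIES V)) AND (X IFF V)) XOR V = false XOR true = true
X IMPLIES W = false IMPLIES false = true
(((W IMPLIES (Z IMPLIES V)) AND (X IFF V)) XOR V) AND (X IMPLIES W) = true AND true = true
W IMPLIES Z = false IMPLIES false = true
(W IMPLIES Z) XOR X = true XOR false = true
NOT ((W IMPLIES Z) XOR X) = NOT true = false
((((W IMPLIES (Z IMPLIES V)) AND (X IFF V)) XOR V) AND (X IMPLIES W)) XOR NOT ((W IMPLIES Z) XOR X) = true XOR false = true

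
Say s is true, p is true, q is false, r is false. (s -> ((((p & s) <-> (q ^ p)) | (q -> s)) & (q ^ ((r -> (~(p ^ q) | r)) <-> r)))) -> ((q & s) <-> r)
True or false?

p & s = 1 & 1 = 1
q ^ p = 0 ^ 1 = 1
(p & s) <-> (q ^ p) = 1 <-> 1 = 1
q -> s = 0 -> 1 = 1
((p & s) <-> (q ^ p)) | (q -> s) = 1 | 1 = 1
p ^ q = 1 ^ 0 = 1
~(p ^ q) = ~1 = 0
~(p ^ q) | r = 0 | 0 = 0
r -> (~(p ^ q) | r) = 0 -> 0 = 1
(r -> (~(p ^ q) | r)) <-> r = 1 <-> 0 = 0
q ^ ((r -> (~(p ^ q) | r)) <-> r) = 0 ^ 0 = 0
(((p & s) <-> (q ^ p)) | (q -> s)) & (q ^ ((r -> (~(p ^ q) | r)) <-> r)) = 1 & 0 = 0
s -> ((((p & s) <-> (q ^ p)) | (q -> s)) & (q ^ ((r -> (~(p ^ q) | r)) <-> r))) = 1 -> 0 = 0
q & s = 0 & 1 = 0
(q & s) <-> r = 0 <-> 0 = 1
(s -> ((((p & s) <-> (q ^ p)) | (q -> s)) & (q ^ ((r -> (~(p ^ q) | r)) <-> r)))) -> ((q & s) <-> r) = 0 -> 1 = 1

1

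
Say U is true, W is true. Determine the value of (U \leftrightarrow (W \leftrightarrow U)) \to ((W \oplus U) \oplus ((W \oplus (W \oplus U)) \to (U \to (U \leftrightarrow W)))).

W \leftrightarrow U = T \leftrightarrow T = T
U \leftrightarrow (W \leftrightarrow U) = T \leftrightarrow T = T
W \oplus U = T \oplus T = F
W \oplus U = T \oplus T = F
W \oplus (W \oplus U) = T \oplus F = T
U \leftrightarrow W = T \leftrightarrow T = T
U \to (U \leftrightarrow W) = T \to T = T
(W \oplus (W \oplus U)) \to (U \to (U \leftrightarrow W)) = T \to T = T
(W \oplus U) \oplus ((W \oplus (W \oplus U)) \to (U \to (U \leftrightarrow W))) = F \oplus T = T
(U \leftrightarrow (W \leftrightarrow U)) \to ((W \oplus U) \oplus ((W \oplus (W \oplus U)) \to (U \to (U \leftrightarrow W)))) = T \to T = T

T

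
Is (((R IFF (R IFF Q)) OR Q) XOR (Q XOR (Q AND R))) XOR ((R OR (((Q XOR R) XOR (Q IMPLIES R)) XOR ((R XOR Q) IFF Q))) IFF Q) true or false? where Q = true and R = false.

false

R IFF Q = false IFF true = false
R IFF (R IFF Q) = false IFF false = true
(R IFF (R IFF Q)) OR Q = true OR true = true
Q AND R = true AND false = false
Q XOR (Q AND R) = true XOR false = true
((R IFF (R IFF Q)) OR Q) XOR (Q XOR (Q AND R)) = true XOR true = false
Q XOR R = true XOR false = true
Q IMPLIES R = true IMPLIES false = false
(Q XOR R) XOR (Q IMPLIES R) = true XOR false = true
R XOR Q = false XOR true = true
(R XOR Q) IFF Q = true IFF true = true
((Q XOR R) XOR (Q IMPLIES R)) XOR ((R XOR Q) IFF Q) = true XOR true = false
R OR (((Q XOR R) XOR (Q IMPLIES R)) XOR ((R XOR Q) IFF Q)) = false OR false = false
(R OR (((Q XOR R) XOR (Q IMPLIES R)) XOR ((R XOR Q) IFF Q))) IFF Q = false IFF true = false
(((R IFF (R IFF Q)) OR Q) XOR (Q XOR (Q AND R))) XOR ((R OR (((Q XOR R) XOR (Q IMPLIES R)) XOR ((R XOR Q) IFF Q))) IFF Q) = false XOR false = false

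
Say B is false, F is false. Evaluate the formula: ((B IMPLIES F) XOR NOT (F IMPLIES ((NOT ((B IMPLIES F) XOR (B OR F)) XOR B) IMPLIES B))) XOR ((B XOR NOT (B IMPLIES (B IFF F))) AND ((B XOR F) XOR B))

True

B IMPLIES F = False IMPLIES False = True
B IMPLIES F = False IMPLIES False = True
B OR F = False OR False = False
(B IMPLIES F) XOR (B OR F) = True XOR False = True
NOT ((B IMPLIES F) XOR (B OR F)) = NOT True = False
NOT ((B IMPLIES F) XOR (B OR F)) XOR B = False XOR False = False
(NOT ((B IMPLIES F) XOR (B OR F)) XOR B) IMPLIES B = False IMPLIES False = True
F IMPLIES ((NOT ((B IMPLIES F) XOR (B OR F)) XOR B) IMPLIES B) = False IMPLIES True = True
NOT (F IMPLIES ((NOT ((B IMPLIES F) XOR (B OR F)) XOR B) IMPLIES B)) = NOT True = False
(B IMPLIES F) XOR NOT (F IMPLIES ((NOT ((B IMPLIES F) XOR (B OR F)) XOR B) IMPLIES B)) = True XOR False = True
B IFF F = False IFF False = True
B IMPLIES (B IFF F) = False IMPLIES True = True
NOT (B IMPLIES (B IFF F)) = NOT True = False
B XOR NOT (B IMPLIES (B IFF F)) = False XOR False = False
B XOR F = False XOR False = False
(B XOR F) XOR B = False XOR False = False
(B XOR NOT (B IMPLIES (B IFF F))) AND ((B XOR F) XOR B) = False AND False = False
((B IMPLIES F) XOR NOT (F IMPLIES ((NOT ((B IMPLIES F) XOR (B OR F)) XOR B) IMPLIES B))) XOR ((B XOR NOT (B IMPLIES (B IFF F))) AND ((B XOR F) XOR B)) = True XOR False = True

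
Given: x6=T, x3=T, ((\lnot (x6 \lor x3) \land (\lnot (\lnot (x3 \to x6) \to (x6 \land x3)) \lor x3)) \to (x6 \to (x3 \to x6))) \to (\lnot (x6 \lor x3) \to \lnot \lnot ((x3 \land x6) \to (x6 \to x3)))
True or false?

Substituting x6=T, x3=T:
x6 \lor x3 = T \lor T = T
\lnot (x6 \lor x3) = \lnot T = F
x3 \to x6 = T \to T = T
\lnot (x3 \to x6) = \lnot T = F
x6 \land x3 = T \land T = T
\lnot (x3 \to x6) \to (x6 \land x3) = F \to T = T
\lnot (\lnot (x3 \to x6) \to (x6 \land x3)) = \lnot T = F
\lnot (\lnot (x3 \to x6) \to (x6 \land x3)) \lor x3 = F \lor T = T
\lnot (x6 \lor x3) \land (\lnot (\lnot (x3 \to x6) \to (x6 \land x3)) \lor x3) = F \land T = F
x3 \to x6 = T \to T = T
x6 \to (x3 \to x6) = T \to T = T
(\lnot (x6 \lor x3) \land (\lnot (\lnot (x3 \to x6) \to (x6 \land x3)) \lor x3)) \to (x6 \to (x3 \to x6)) = F \to T = T
x6 \lor x3 = T \lor T = T
\lnot (x6 \lor x3) = \lnot T = F
x3 \land x6 = T \land T = T
x6 \to x3 = T \to T = T
(x3 \land x6) \to (x6 \to x3) = T \to T = T
\lnot ((x3 \land x6) \to (x6 \to x3)) = \lnot T = F
\lnot \lnot ((x3 \land x6) \to (x6 \to x3)) = \lnot F = T
\lnot (x6 \lor x3) \to \lnot \lnot ((x3 \land x6) \to (x6 \to x3)) = F \to T = T
((\lnot (x6 \lor x3) \land (\lnot (\lnot (x3 \to x6) \to (x6 \land x3)) \lor x3)) \to (x6 \to (x3 \to x6))) \to (\lnot (x6 \lor x3) \to \lnot \lnot ((x3 \land x6) \to (x6 \to x3))) = T \to T = T

T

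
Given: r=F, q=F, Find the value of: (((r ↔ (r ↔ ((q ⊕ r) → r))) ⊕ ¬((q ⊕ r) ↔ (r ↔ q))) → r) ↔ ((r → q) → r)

q ⊕ r = F ⊕ F = F
(q ⊕ r) → r = F → F = T
r ↔ ((q ⊕ r) → r) = F ↔ T = F
r ↔ (r ↔ ((q ⊕ r) → r)) = F ↔ F = T
q ⊕ r = F ⊕ F = F
r ↔ q = F ↔ F = T
(q ⊕ r) ↔ (r ↔ q) = F ↔ T = F
¬((q ⊕ r) ↔ (r ↔ q)) = ¬F = T
(r ↔ (r ↔ ((q ⊕ r) → r))) ⊕ ¬((q ⊕ r) ↔ (r ↔ q)) = T ⊕ T = F
((r ↔ (r ↔ ((q ⊕ r) → r))) ⊕ ¬((q ⊕ r) ↔ (r ↔ q))) → r = F → F = T
r → q = F → F = T
(r → q) → r = T → F = F
(((r ↔ (r ↔ ((q ⊕ r) → r))) ⊕ ¬((q ⊕ r) ↔ (r ↔ q))) → r) ↔ ((r → q) → r) = T ↔ F = F

F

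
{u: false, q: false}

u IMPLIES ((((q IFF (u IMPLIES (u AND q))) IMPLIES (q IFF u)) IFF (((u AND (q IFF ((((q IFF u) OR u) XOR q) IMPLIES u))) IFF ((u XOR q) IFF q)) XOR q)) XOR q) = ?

true

u AND q = false AND false = false
u IMPLIES (u AND q) = false IMPLIES false = true
q IFF (u IMPLIES (u AND q)) = false IFF true = false
q IFF u = false IFF false = true
(q IFF (u IMPLIES (u AND q))) IMPLIES (q IFF u) = false IMPLIES true = true
q IFF u = false IFF false = true
(q IFF u) OR u = true OR false = true
((q IFF u) OR u) XOR q = true XOR false = true
(((q IFF u) OR u) XOR q) IMPLIES u = true IMPLIES false = false
q IFF ((((q IFF u) OR u) XOR q) IMPLIES u) = false IFF false = true
u AND (q IFF ((((q IFF u) OR u) XOR q) IMPLIES u)) = false AND true = false
u XOR q = false XOR false = false
(u XOR q) IFF q = false IFF false = true
(u AND (q IFF ((((q IFF u) OR u) XOR q) IMPLIES u))) IFF ((u XOR q) IFF q) = false IFF true = false
((u AND (q IFF ((((q IFF u) OR u) XOR q) IMPLIES u))) IFF ((u XOR q) IFF q)) XOR q = false XOR false = false
((q IFF (u IMPLIES (u AND q))) IMPLIES (q IFF u)) IFF (((u AND (q IFF ((((q IFF u) OR u) XOR q) IMPLIES u))) IFF ((u XOR q) IFF q)) XOR q) = true IFF false = false
(((q IFF (u IMPLIES (u AND q))) IMPLIES (q IFF u)) IFF (((u AND (q IFF ((((q IFF u) OR u) XOR q) IMPLIES u))) IFF ((u XOR q) IFF q)) XOR q)) XOR q = false XOR false = false
u IMPLIES ((((q IFF (u IMPLIES (u AND q))) IMPLIES (q IFF u)) IFF (((u AND (q IFF ((((q IFF u) OR u) XOR q) IMPLIES u))) IFF ((u XOR q) IFF q)) XOR q)) XOR q) = false IMPLIES false = true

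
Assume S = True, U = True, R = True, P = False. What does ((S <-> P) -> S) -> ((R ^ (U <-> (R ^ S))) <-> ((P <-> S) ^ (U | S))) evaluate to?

S <-> P = True <-> False = False
(S <-> P) -> S = False -> True = True
R ^ S = True ^ True = False
U <-> (R ^ S) = True <-> False = False
R ^ (U <-> (R ^ S)) = True ^ False = True
P <-> S = False <-> True = False
U | S = True | True = True
(P <-> S) ^ (U | S) = False ^ True = True
(R ^ (U <-> (R ^ S))) <-> ((P <-> S) ^ (U | S)) = True <-> True = True
((S <-> P) -> S) -> ((R ^ (U <-> (R ^ S))) <-> ((P <-> S) ^ (U | S))) = True -> True = True

True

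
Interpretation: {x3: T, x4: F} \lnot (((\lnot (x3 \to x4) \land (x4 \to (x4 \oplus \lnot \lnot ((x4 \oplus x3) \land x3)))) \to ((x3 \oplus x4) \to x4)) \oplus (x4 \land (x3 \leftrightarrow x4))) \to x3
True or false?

T

x3 \to x4 = T \to F = F
\lnot (x3 \to x4) = \lnot F = T
x4 \oplus x3 = F \oplus T = T
(x4 \oplus x3) \land x3 = T \land T = T
\lnot ((x4 \oplus x3) \land x3) = \lnot T = F
\lnot \lnot ((x4 \oplus x3) \land x3) = \lnot F = T
x4 \oplus \lnot \lnot ((x4 \oplus x3) \land x3) = F \oplus T = T
x4 \to (x4 \oplus \lnot \lnot ((x4 \oplus x3) \land x3)) = F \to T = T
\lnot (x3 \to x4) \land (x4 \to (x4 \oplus \lnot \lnot ((x4 \oplus x3) \land x3))) = T \land T = T
x3 \oplus x4 = T \oplus F = T
(x3 \oplus x4) \to x4 = T \to F = F
(\lnot (x3 \to x4) \land (x4 \to (x4 \oplus \lnot \lnot ((x4 \oplus x3) \land x3)))) \to ((x3 \oplus x4) \to x4) = T \to F = F
x3 \leftrightarrow x4 = T \leftrightarrow F = F
x4 \land (x3 \leftrightarrow x4) = F \land F = F
((\lnot (x3 \to x4) \land (x4 \to (x4 \oplus \lnot \lnot ((x4 \oplus x3) \land x3)))) \to ((x3 \oplus x4) \to x4)) \oplus (x4 \land (x3 \leftrightarrow x4)) = F \oplus F = F
\lnot (((\lnot (x3 \to x4) \land (x4 \to (x4 \oplus \lnot \lnot ((x4 \oplus x3) \land x3)))) \to ((x3 \oplus x4) \to x4)) \oplus (x4 \land (x3 \leftrightarrow x4))) = \lnot F = T
\lnot (((\lnot (x3 \to x4) \land (x4 \to (x4 \oplus \lnot \lnot ((x4 \oplus x3) \land x3)))) \to ((x3 \oplus x4) \to x4)) \oplus (x4 \land (x3 \leftrightarrow x4))) \to x3 = T \to T = T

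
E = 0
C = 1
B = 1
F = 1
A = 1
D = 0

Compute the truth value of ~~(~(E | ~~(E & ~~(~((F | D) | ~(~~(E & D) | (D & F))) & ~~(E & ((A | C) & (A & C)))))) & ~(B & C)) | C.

1

F | D = 1 | 0 = 1
E & D = 0 & 0 = 0
~(E & D) = ~0 = 1
~~(E & D) = ~1 = 0
D & F = 0 & 1 = 0
~~(E & D) | (D & F) = 0 | 0 = 0
~(~~(E & D) | (D & F)) = ~0 = 1
(F | D) | ~(~~(E & D) | (D & F)) = 1 | 1 = 1
~((F | D) | ~(~~(E & D) | (D & F))) = ~1 = 0
A | C = 1 | 1 = 1
A & C = 1 & 1 = 1
(A | C) & (A & C) = 1 & 1 = 1
E & ((A | C) & (A & C)) = 0 & 1 = 0
~(E & ((A | C) & (A & C))) = ~0 = 1
~~(E & ((A | C) & (A & C))) = ~1 = 0
~((F | D) | ~(~~(E & D) | (D & F))) & ~~(E & ((A | C) & (A & C))) = 0 & 0 = 0
~(~((F | D) | ~(~~(E & D) | (D & F))) & ~~(E & ((A | C) & (A & C)))) = ~0 = 1
~~(~((F | D) | ~(~~(E & D) | (D & F))) & ~~(E & ((A | C) & (A & C)))) = ~1 = 0
E & ~~(~((F | D) | ~(~~(E & D) | (D & F))) & ~~(E & ((A | C) & (A & C)))) = 0 & 0 = 0
~(E & ~~(~((F | D) | ~(~~(E & D) | (D & F))) & ~~(E & ((A | C) & (A & C))))) = ~0 = 1
~~(E & ~~(~((F | D) | ~(~~(E & D) | (D & F))) & ~~(E & ((A | C) & (A & C))))) = ~1 = 0
E | ~~(E & ~~(~((F | D) | ~(~~(E & D) | (D & F))) & ~~(E & ((A | C) & (A & C))))) = 0 | 0 = 0
~(E | ~~(E & ~~(~((F | D) | ~(~~(E & D) | (D & F))) & ~~(E & ((A | C) & (A & C)))))) = ~0 = 1
B & C = 1 & 1 = 1
~(B & C) = ~1 = 0
~(E | ~~(E & ~~(~((F | D) | ~(~~(E & D) | (D & F))) & ~~(E & ((A | C) & (A & C)))))) & ~(B & C) = 1 & 0 = 0
~(~(E | ~~(E & ~~(~((F | D) | ~(~~(E & D) | (D & F))) & ~~(E & ((A | C) & (A & C)))))) & ~(B & C)) = ~0 = 1
~~(~(E | ~~(E & ~~(~((F | D) | ~(~~(E & D) | (D & F))) & ~~(E & ((A | C) & (A & C)))))) & ~(B & C)) = ~1 = 0
~~(~(E | ~~(E & ~~(~((F | D) | ~(~~(E & D) | (D & F))) & ~~(E & ((A | C) & (A & C)))))) & ~(B & C)) | C = 0 | 1 = 1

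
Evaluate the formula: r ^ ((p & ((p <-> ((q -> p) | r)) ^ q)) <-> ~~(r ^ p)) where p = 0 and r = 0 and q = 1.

1

q -> p = 1 -> 0 = 0
(q -> p) | r = 0 | 0 = 0
p <-> ((q -> p) | r) = 0 <-> 0 = 1
(p <-> ((q -> p) | r)) ^ q = 1 ^ 1 = 0
p & ((p <-> ((q -> p) | r)) ^ q) = 0 & 0 = 0
r ^ p = 0 ^ 0 = 0
~(r ^ p) = ~0 = 1
~~(r ^ p) = ~1 = 0
(p & ((p <-> ((q -> p) | r)) ^ q)) <-> ~~(r ^ p) = 0 <-> 0 = 1
r ^ ((p & ((p <-> ((q -> p) | r)) ^ q)) <-> ~~(r ^ p)) = 0 ^ 1 = 1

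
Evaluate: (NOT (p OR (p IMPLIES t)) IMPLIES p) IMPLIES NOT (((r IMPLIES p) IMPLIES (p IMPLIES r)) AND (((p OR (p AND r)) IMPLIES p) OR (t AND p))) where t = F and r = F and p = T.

T

p IMPLIES t = T IMPLIES F = F
p OR (p IMPLIES t) = T OR F = T
NOT (p OR (p IMPLIES t)) = NOT T = F
NOT (p OR (p IMPLIES t)) IMPLIES p = F IMPLIES T = T
r IMPLIES p = F IMPLIES T = T
p IMPLIES r = T IMPLIES F = F
(r IMPLIES p) IMPLIES (p IMPLIES r) = T IMPLIES F = F
p AND r = T AND F = F
p OR (p AND r) = T OR F = T
(p OR (p AND r)) IMPLIES p = T IMPLIES T = T
t AND p = F AND T = F
((p OR (p AND r)) IMPLIES p) OR (t AND p) = T OR F = T
((r IMPLIES p) IMPLIES (p IMPLIES r)) AND (((p OR (p AND r)) IMPLIES p) OR (t AND p)) = F AND T = F
NOT (((r IMPLIES p) IMPLIES (p IMPLIES r)) AND (((p OR (p AND r)) IMPLIES p) OR (t AND p))) = NOT F = T
(NOT (p OR (p IMPLIES t)) IMPLIES p) IMPLIES NOT (((r IMPLIES p) IMPLIES (p IMPLIES r)) AND (((p OR (p AND r)) IMPLIES p) OR (t AND p))) = T IMPLIES T = T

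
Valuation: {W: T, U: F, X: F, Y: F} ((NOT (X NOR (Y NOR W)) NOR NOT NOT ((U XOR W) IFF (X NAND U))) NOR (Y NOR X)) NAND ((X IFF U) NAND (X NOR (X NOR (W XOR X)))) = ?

T

Y NOR W = F NOR T = F
X NOR (Y NOR W) = F NOR F = T
NOT (X NOR (Y NOR W)) = NOT T = F
U XOR W = F XOR T = T
X NAND U = F NAND F = T
(U XOR W) IFF (X NAND U) = T IFF T = T
NOT ((U XOR W) IFF (X NAND U)) = NOT T = F
NOT NOT ((U XOR W) IFF (X NAND U)) = NOT F = T
NOT (X NOR (Y NOR W)) NOR NOT NOT ((U XOR W) IFF (X NAND U)) = F NOR T = F
Y NOR X = F NOR F = T
(NOT (X NOR (Y NOR W)) NOR NOT NOT ((U XOR W) IFF (X NAND U))) NOR (Y NOR X) = F NOR T = F
X IFF U = F IFF F = T
W XOR X = T XOR F = T
X NOR (W XOR X) = F NOR T = F
X NOR (X NOR (W XOR X)) = F NOR F = T
(X IFF U) NAND (X NOR (X NOR (W XOR X))) = T NAND T = F
((NOT (X NOR (Y NOR W)) NOR NOT NOT ((U XOR W) IFF (X NAND U))) NOR (Y NOR X)) NAND ((X IFF U) NAND (X NOR (X NOR (W XOR X)))) = F NAND F = T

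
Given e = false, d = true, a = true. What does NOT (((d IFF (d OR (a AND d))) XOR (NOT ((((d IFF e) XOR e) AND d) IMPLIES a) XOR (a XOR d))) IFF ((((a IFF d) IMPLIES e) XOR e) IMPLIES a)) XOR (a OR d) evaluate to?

true

a AND d = true AND true = true
d OR (a AND d) = true OR true = true
d IFF (d OR (a AND d)) = true IFF true = true
d IFF e = true IFF false = false
(d IFF e) XOR e = false XOR false = false
((d IFF e) XOR e) AND d = false AND true = false
(((d IFF e) XOR e) AND d) IMPLIES a = false IMPLIES true = true
NOT ((((d IFF e) XOR e) AND d) IMPLIES a) = NOT true = false
a XOR d = true XOR true = false
NOT ((((d IFF e) XOR e) AND d) IMPLIES a) XOR (a XOR d) = false XOR false = false
(d IFF (d OR (a AND d))) XOR (NOT ((((d IFF e) XOR e) AND d) IMPLIES a) XOR (a XOR d)) = true XOR false = true
a IFF d = true IFF true = true
(a IFF d) IMPLIES e = true IMPLIES false = false
((a IFF d) IMPLIES e) XOR e = false XOR false = false
(((a IFF d) IMPLIES e) XOR e) IMPLIES a = false IMPLIES true = true
((d IFF (d OR (a AND d))) XOR (NOT ((((d IFF e) XOR e) AND d) IMPLIES a) XOR (a XOR d))) IFF ((((a IFF d) IMPLIES e) XOR e) IMPLIES a) = true IFF true = true
NOT (((d IFF (d OR (a AND d))) XOR (NOT ((((d IFF e) XOR e) AND d) IMPLIES a) XOR (a XOR d))) IFF ((((a IFF d) IMPLIES e) XOR e) IMPLIES a)) = NOT true = false
a OR d = true OR true = true
NOT (((d IFF (d OR (a AND d))) XOR (NOT ((((d IFF e) XOR e) AND d) IMPLIES a) XOR (a XOR d))) IFF ((((a IFF d) IMPLIES e) XOR e) IMPLIES a)) XOR (a OR d) = false XOR true = true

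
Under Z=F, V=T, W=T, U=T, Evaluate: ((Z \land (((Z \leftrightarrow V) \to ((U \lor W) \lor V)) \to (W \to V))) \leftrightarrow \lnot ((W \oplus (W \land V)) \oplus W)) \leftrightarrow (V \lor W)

T

Z \leftrightarrow V = F \leftrightarrow T = F
U \lor W = T \lor T = T
(U \lor W) \lor V = T \lor T = T
(Z \leftrightarrow V) \to ((U \lor W) \lor V) = F \to T = T
W \to V = T \to T = T
((Z \leftrightarrow V) \to ((U \lor W) \lor V)) \to (W \to V) = T \to T = T
Z \land (((Z \leftrightarrow V) \to ((U \lor W) \lor V)) \to (W \to V)) = F \land T = F
W \land V = T \land T = T
W \oplus (W \land V) = T \oplus T = F
(W \oplus (W \land V)) \oplus W = F \oplus T = T
\lnot ((W \oplus (W \land V)) \oplus W) = \lnot T = F
(Z \land (((Z \leftrightarrow V) \to ((U \lor W) \lor V)) \to (W \to V))) \leftrightarrow \lnot ((W \oplus (W \land V)) \oplus W) = F \leftrightarrow F = T
V \lor W = T \lor T = T
((Z \land (((Z \leftrightarrow V) \to ((U \lor W) \lor V)) \to (W \to V))) \leftrightarrow \lnot ((W \oplus (W \land V)) \oplus W)) \leftrightarrow (V \lor W) = T \leftrightarrow T = T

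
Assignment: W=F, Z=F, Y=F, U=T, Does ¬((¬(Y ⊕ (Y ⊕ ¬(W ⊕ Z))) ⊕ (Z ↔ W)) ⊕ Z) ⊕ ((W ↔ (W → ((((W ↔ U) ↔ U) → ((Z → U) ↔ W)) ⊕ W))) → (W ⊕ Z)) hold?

Substituting W=F, Z=F, Y=F, U=T:
W ⊕ Z = F ⊕ F = F
¬(W ⊕ Z) = ¬F = T
Y ⊕ ¬(W ⊕ Z) = F ⊕ T = T
Y ⊕ (Y ⊕ ¬(W ⊕ Z)) = F ⊕ T = T
¬(Y ⊕ (Y ⊕ ¬(W ⊕ Z))) = ¬T = F
Z ↔ W = F ↔ F = T
¬(Y ⊕ (Y ⊕ ¬(W ⊕ Z))) ⊕ (Z ↔ W) = F ⊕ T = T
(¬(Y ⊕ (Y ⊕ ¬(W ⊕ Z))) ⊕ (Z ↔ W)) ⊕ Z = T ⊕ F = T
¬((¬(Y ⊕ (Y ⊕ ¬(W ⊕ Z))) ⊕ (Z ↔ W)) ⊕ Z) = ¬T = F
W ↔ U = F ↔ T = F
(W ↔ U) ↔ U = F ↔ T = F
Z → U = F → T = T
(Z → U) ↔ W = T ↔ F = F
((W ↔ U) ↔ U) → ((Z → U) ↔ W) = F → F = T
(((W ↔ U) ↔ U) → ((Z → U) ↔ W)) ⊕ W = T ⊕ F = T
W → ((((W ↔ U) ↔ U) → ((Z → U) ↔ W)) ⊕ W) = F → T = T
W ↔ (W → ((((W ↔ U) ↔ U) → ((Z → U) ↔ W)) ⊕ W)) = F ↔ T = F
W ⊕ Z = F ⊕ F = F
(W ↔ (W → ((((W ↔ U) ↔ U) → ((Z → U) ↔ W)) ⊕ W))) → (W ⊕ Z) = F → F = T
¬((¬(Y ⊕ (Y ⊕ ¬(W ⊕ Z))) ⊕ (Z ↔ W)) ⊕ Z) ⊕ ((W ↔ (W → ((((W ↔ U) ↔ U) → ((Z → U) ↔ W)) ⊕ W))) → (W ⊕ Z)) = F ⊕ T = T

T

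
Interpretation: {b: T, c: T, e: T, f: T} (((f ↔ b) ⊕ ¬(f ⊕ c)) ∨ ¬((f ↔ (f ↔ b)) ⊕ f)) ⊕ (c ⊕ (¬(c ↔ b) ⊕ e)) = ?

f ↔ b = T ↔ T = T
f ⊕ c = T ⊕ T = F
¬(f ⊕ c) = ¬F = T
(f ↔ b) ⊕ ¬(f ⊕ c) = T ⊕ T = F
f ↔ b = T ↔ T = T
f ↔ (f ↔ b) = T ↔ T = T
(f ↔ (f ↔ b)) ⊕ f = T ⊕ T = F
¬((f ↔ (f ↔ b)) ⊕ f) = ¬F = T
((f ↔ b) ⊕ ¬(f ⊕ c)) ∨ ¬((f ↔ (f ↔ b)) ⊕ f) = F ∨ T = T
c ↔ b = T ↔ T = T
¬(c ↔ b) = ¬T = F
¬(c ↔ b) ⊕ e = F ⊕ T = T
c ⊕ (¬(c ↔ b) ⊕ e) = T ⊕ T = F
(((f ↔ b) ⊕ ¬(f ⊕ c)) ∨ ¬((f ↔ (f ↔ b)) ⊕ f)) ⊕ (c ⊕ (¬(c ↔ b) ⊕ e)) = T ⊕ F = T

T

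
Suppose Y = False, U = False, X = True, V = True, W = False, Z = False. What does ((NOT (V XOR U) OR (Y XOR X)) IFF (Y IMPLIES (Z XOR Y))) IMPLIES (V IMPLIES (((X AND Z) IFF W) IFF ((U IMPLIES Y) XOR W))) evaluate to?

V XOR U = True XOR False = True
NOT (V XOR U) = NOT True = False
Y XOR X = False XOR True = True
NOT (V XOR U) OR (Y XOR X) = False OR True = True
Z XOR Y = False XOR False = False
Y IMPLIES (Z XOR Y) = False IMPLIES False = True
(NOT (V XOR U) OR (Y XOR X)) IFF (Y IMPLIES (Z XOR Y)) = True IFF True = True
X AND Z = True AND False = False
(X AND Z) IFF W = False IFF False = True
U IMPLIES Y = False IMPLIES False = True
(U IMPLIES Y) XOR W = True XOR False = True
((X AND Z) IFF W) IFF ((U IMPLIES Y) XOR W) = True IFF True = True
V IMPLIES (((X AND Z) IFF W) IFF ((U IMPLIES Y) XOR W)) = True IMPLIES True = True
((NOT (V XOR U) OR (Y XOR X)) IFF (Y IMPLIES (Z XOR Y))) IMPLIES (V IMPLIES (((X AND Z) IFF W) IFF ((U IMPLIES Y) XOR W))) = True IMPLIES True = True

True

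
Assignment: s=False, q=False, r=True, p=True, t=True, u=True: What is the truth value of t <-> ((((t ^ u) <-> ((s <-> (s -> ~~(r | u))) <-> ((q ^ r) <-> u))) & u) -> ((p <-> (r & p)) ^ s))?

Substituting s=False, q=False, r=True, p=True, t=True, u=True:
t ^ u = True ^ True = False
r | u = True | True = True
~(r | u) = ~True = False
~~(r | u) = ~False = True
s -> ~~(r | u) = False -> True = True
s <-> (s -> ~~(r | u)) = False <-> True = False
q ^ r = False ^ True = True
(q ^ r) <-> u = True <-> True = True
(s <-> (s -> ~~(r | u))) <-> ((q ^ r) <-> u) = False <-> True = False
(t ^ u) <-> ((s <-> (s -> ~~(r | u))) <-> ((q ^ r) <-> u)) = False <-> False = True
((t ^ u) <-> ((s <-> (s -> ~~(r | u))) <-> ((q ^ r) <-> u))) & u = True & True = True
r & p = True & True = True
p <-> (r & p) = True <-> True = True
(p <-> (r & p)) ^ s = True ^ False = True
(((t ^ u) <-> ((s <-> (s -> ~~(r | u))) <-> ((q ^ r) <-> u))) & u) -> ((p <-> (r & p)) ^ s) = True -> True = True
t <-> ((((t ^ u) <-> ((s <-> (s -> ~~(r | u))) <-> ((q ^ r) <-> u))) & u) -> ((p <-> (r & p)) ^ s)) = True <-> True = True

True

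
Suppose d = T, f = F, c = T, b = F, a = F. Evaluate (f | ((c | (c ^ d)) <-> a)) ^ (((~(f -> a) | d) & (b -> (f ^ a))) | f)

c ^ d = T ^ T = F
c | (c ^ d) = T | F = T
(c | (c ^ d)) <-> a = T <-> F = F
f | ((c | (c ^ d)) <-> a) = F | F = F
f -> a = F -> F = T
~(f -> a) = ~T = F
~(f -> a) | d = F | T = T
f ^ a = F ^ F = F
b -> (f ^ a) = F -> F = T
(~(f -> a) | d) & (b -> (f ^ a)) = T & T = T
((~(f -> a) | d) & (b -> (f ^ a))) | f = T | F = T
(f | ((c | (c ^ d)) <-> a)) ^ (((~(f -> a) | d) & (b -> (f ^ a))) | f) = F ^ T = T

T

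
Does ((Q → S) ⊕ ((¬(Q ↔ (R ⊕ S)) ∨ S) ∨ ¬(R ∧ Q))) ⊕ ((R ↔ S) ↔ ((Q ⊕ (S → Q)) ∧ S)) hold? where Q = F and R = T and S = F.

T

Q → S = F → F = T
R ⊕ S = T ⊕ F = T
Q ↔ (R ⊕ S) = F ↔ T = F
¬(Q ↔ (R ⊕ S)) = ¬F = T
¬(Q ↔ (R ⊕ S)) ∨ S = T ∨ F = T
R ∧ Q = T ∧ F = F
¬(R ∧ Q) = ¬F = T
(¬(Q ↔ (R ⊕ S)) ∨ S) ∨ ¬(R ∧ Q) = T ∨ T = T
(Q → S) ⊕ ((¬(Q ↔ (R ⊕ S)) ∨ S) ∨ ¬(R ∧ Q)) = T ⊕ T = F
R ↔ S = T ↔ F = F
S → Q = F → F = T
Q ⊕ (S → Q) = F ⊕ T = T
(Q ⊕ (S → Q)) ∧ S = T ∧ F = F
(R ↔ S) ↔ ((Q ⊕ (S → Q)) ∧ S) = F ↔ F = T
((Q → S) ⊕ ((¬(Q ↔ (R ⊕ S)) ∨ S) ∨ ¬(R ∧ Q))) ⊕ ((R ↔ S) ↔ ((Q ⊕ (S → Q)) ∧ S)) = F ⊕ T = T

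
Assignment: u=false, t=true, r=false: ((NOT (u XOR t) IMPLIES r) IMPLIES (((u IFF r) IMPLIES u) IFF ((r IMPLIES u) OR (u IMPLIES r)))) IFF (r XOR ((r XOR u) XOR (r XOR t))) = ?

false

u XOR t = false XOR true = true
NOT (u XOR t) = NOT true = false
NOT (u XOR t) IMPLIES r = false IMPLIES false = true
u IFF r = false IFF false = true
(u IFF r) IMPLIES u = true IMPLIES false = false
r IMPLIES u = false IMPLIES false = true
u IMPLIES r = false IMPLIES false = true
(r IMPLIES u) OR (u IMPLIES r) = true OR true = true
((u IFF r) IMPLIES u) IFF ((r IMPLIES u) OR (u IMPLIES r)) = false IFF true = false
(NOT (u XOR t) IMPLIES r) IMPLIES (((u IFF r) IMPLIES u) IFF ((r IMPLIES u) OR (u IMPLIES r))) = true IMPLIES false = false
r XOR u = false XOR false = false
r XOR t = false XOR true = true
(r XOR u) XOR (r XOR t) = false XOR true = true
r XOR ((r XOR u) XOR (r XOR t)) = false XOR true = true
((NOT (u XOR t) IMPLIES r) IMPLIES (((u IFF r) IMPLIES u) IFF ((r IMPLIES u) OR (u IMPLIES r)))) IFF (r XOR ((r XOR u) XOR (r XOR t))) = false IFF true = false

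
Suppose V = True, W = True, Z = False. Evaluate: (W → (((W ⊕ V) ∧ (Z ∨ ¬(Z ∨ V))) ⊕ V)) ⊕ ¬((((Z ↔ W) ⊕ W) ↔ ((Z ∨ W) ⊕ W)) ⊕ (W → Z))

W ⊕ V = True ⊕ True = False
Z ∨ V = False ∨ True = True
¬(Z ∨ V) = ¬True = False
Z ∨ ¬(Z ∨ V) = False ∨ False = False
(W ⊕ V) ∧ (Z ∨ ¬(Z ∨ V)) = False ∧ False = False
((W ⊕ V) ∧ (Z ∨ ¬(Z ∨ V))) ⊕ V = False ⊕ True = True
W → (((W ⊕ V) ∧ (Z ∨ ¬(Z ∨ V))) ⊕ V) = True → True = True
Z ↔ W = False ↔ True = False
(Z ↔ W) ⊕ W = False ⊕ True = True
Z ∨ W = False ∨ True = True
(Z ∨ W) ⊕ W = True ⊕ True = False
((Z ↔ W) ⊕ W) ↔ ((Z ∨ W) ⊕ W) = True ↔ False = False
W → Z = True → False = False
(((Z ↔ W) ⊕ W) ↔ ((Z ∨ W) ⊕ W)) ⊕ (W → Z) = False ⊕ False = False
¬((((Z ↔ W) ⊕ W) ↔ ((Z ∨ W) ⊕ W)) ⊕ (W → Z)) = ¬False = True
(W → (((W ⊕ V) ∧ (Z ∨ ¬(Z ∨ V))) ⊕ V)) ⊕ ¬((((Z ↔ W) ⊕ W) ↔ ((Z ∨ W) ⊕ W)) ⊕ (W → Z)) = True ⊕ True = False

False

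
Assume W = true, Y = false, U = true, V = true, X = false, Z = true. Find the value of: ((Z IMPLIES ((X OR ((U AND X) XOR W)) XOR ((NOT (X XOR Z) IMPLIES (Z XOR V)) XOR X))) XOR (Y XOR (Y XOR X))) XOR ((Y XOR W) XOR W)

false

U AND X = true AND false = false
(U AND X) XOR W = false XOR true = true
X OR ((U AND X) XOR W) = false OR true = true
X XOR Z = false XOR true = true
NOT (X XOR Z) = NOT true = false
Z XOR V = true XOR true = false
NOT (X XOR Z) IMPLIES (Z XOR V) = false IMPLIES false = true
(NOT (X XOR Z) IMPLIES (Z XOR V)) XOR X = true XOR false = true
(X OR ((U AND X) XOR W)) XOR ((NOT (X XOR Z) IMPLIES (Z XOR V)) XOR X) = true XOR true = false
Z IMPLIES ((X OR ((U AND X) XOR W)) XOR ((NOT (X XOR Z) IMPLIES (Z XOR V)) XOR X)) = true IMPLIES false = false
Y XOR X = false XOR false = false
Y XOR (Y XOR X) = false XOR false = false
(Z IMPLIES ((X OR ((U AND X) XOR W)) XOR ((NOT (X XOR Z) IMPLIES (Z XOR V)) XOR X))) XOR (Y XOR (Y XOR X)) = false XOR false = false
Y XOR W = false XOR true = true
(Y XOR W) XOR W = true XOR true = false
((Z IMPLIES ((X OR ((U AND X) XOR W)) XOR ((NOT (X XOR Z) IMPLIES (Z XOR V)) XOR X))) XOR (Y XOR (Y XOR X))) XOR ((Y XOR W) XOR W) = false XOR false = false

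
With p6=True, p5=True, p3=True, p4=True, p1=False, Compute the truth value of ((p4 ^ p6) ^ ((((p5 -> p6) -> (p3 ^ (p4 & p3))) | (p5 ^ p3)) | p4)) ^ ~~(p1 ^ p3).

False

p4 ^ p6 = True ^ True = False
p5 -> p6 = True -> True = True
p4 & p3 = True & True = True
p3 ^ (p4 & p3) = True ^ True = False
(p5 -> p6) -> (p3 ^ (p4 & p3)) = True -> False = False
p5 ^ p3 = True ^ True = False
((p5 -> p6) -> (p3 ^ (p4 & p3))) | (p5 ^ p3) = False | False = False
(((p5 -> p6) -> (p3 ^ (p4 & p3))) | (p5 ^ p3)) | p4 = False | True = True
(p4 ^ p6) ^ ((((p5 -> p6) -> (p3 ^ (p4 & p3))) | (p5 ^ p3)) | p4) = False ^ True = True
p1 ^ p3 = False ^ True = True
~(p1 ^ p3) = ~True = False
~~(p1 ^ p3) = ~False = True
((p4 ^ p6) ^ ((((p5 -> p6) -> (p3 ^ (p4 & p3))) | (p5 ^ p3)) | p4)) ^ ~~(p1 ^ p3) = True ^ True = False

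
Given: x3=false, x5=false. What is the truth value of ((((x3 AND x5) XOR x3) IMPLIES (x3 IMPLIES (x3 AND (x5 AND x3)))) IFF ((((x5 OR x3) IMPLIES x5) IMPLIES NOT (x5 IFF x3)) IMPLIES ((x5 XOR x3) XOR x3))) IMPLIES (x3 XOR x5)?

false

Substituting x3=false, x5=false:
x3 AND x5 = false AND false = false
(x3 AND x5) XOR x3 = false XOR false = false
x5 AND x3 = false AND false = false
x3 AND (x5 AND x3) = false AND false = false
x3 IMPLIES (x3 AND (x5 AND x3)) = false IMPLIES false = true
((x3 AND x5) XOR x3) IMPLIES (x3 IMPLIES (x3 AND (x5 AND x3))) = false IMPLIES true = true
x5 OR x3 = false OR false = false
(x5 OR x3) IMPLIES x5 = false IMPLIES false = true
x5 IFF x3 = false IFF false = true
NOT (x5 IFF x3) = NOT true = false
((x5 OR x3) IMPLIES x5) IMPLIES NOT (x5 IFF x3) = true IMPLIES false = false
x5 XOR x3 = false XOR false = false
(x5 XOR x3) XOR x3 = false XOR false = false
(((x5 OR x3) IMPLIES x5) IMPLIES NOT (x5 IFF x3)) IMPLIES ((x5 XOR x3) XOR x3) = false IMPLIES false = true
(((x3 AND x5) XOR x3) IMPLIES (x3 IMPLIES (x3 AND (x5 AND x3)))) IFF ((((x5 OR x3) IMPLIES x5) IMPLIES NOT (x5 IFF x3)) IMPLIES ((x5 XOR x3) XOR x3)) = true IFF true = true
x3 XOR x5 = false XOR false = false
((((x3 AND x5) XOR x3) IMPLIES (x3 IMPLIES (x3 AND (x5 AND x3)))) IFF ((((x5 OR x3) IMPLIES x5) IMPLIES NOT (x5 IFF x3)) IMPLIES ((x5 XOR x3) XOR x3))) IMPLIES (x3 XOR x5) = true IMPLIES false = false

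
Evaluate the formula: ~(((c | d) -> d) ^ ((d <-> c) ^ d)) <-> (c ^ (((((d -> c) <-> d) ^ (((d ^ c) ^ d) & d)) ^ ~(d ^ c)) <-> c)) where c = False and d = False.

c | d = False | False = False
(c | d) -> d = False -> False = True
d <-> c = False <-> False = True
(d <-> c) ^ d = True ^ False = True
((c | d) -> d) ^ ((d <-> c) ^ d) = True ^ True = False
~(((c | d) -> d) ^ ((d <-> c) ^ d)) = ~False = True
d -> c = False -> False = True
(d -> c) <-> d = True <-> False = False
d ^ c = False ^ False = False
(d ^ c) ^ d = False ^ False = False
((d ^ c) ^ d) & d = False & False = False
((d -> c) <-> d) ^ (((d ^ c) ^ d) & d) = False ^ False = False
d ^ c = False ^ False = False
~(d ^ c) = ~False = True
(((d -> c) <-> d) ^ (((d ^ c) ^ d) & d)) ^ ~(d ^ c) = False ^ True = True
((((d -> c) <-> d) ^ (((d ^ c) ^ d) & d)) ^ ~(d ^ c)) <-> c = True <-> False = False
c ^ (((((d -> c) <-> d) ^ (((d ^ c) ^ d) & d)) ^ ~(d ^ c)) <-> c) = False ^ False = False
~(((c | d) -> d) ^ ((d <-> c) ^ d)) <-> (c ^ (((((d -> c) <-> d) ^ (((d ^ c) ^ d) & d)) ^ ~(d ^ c)) <-> c)) = True <-> False = False

False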